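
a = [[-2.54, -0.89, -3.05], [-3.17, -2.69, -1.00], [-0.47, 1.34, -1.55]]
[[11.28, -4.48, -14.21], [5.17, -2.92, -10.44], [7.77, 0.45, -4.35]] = a @ [[-3.39, -1.78, 1.56], [2.69, 2.34, 0.89], [-1.66, 2.27, 3.1]]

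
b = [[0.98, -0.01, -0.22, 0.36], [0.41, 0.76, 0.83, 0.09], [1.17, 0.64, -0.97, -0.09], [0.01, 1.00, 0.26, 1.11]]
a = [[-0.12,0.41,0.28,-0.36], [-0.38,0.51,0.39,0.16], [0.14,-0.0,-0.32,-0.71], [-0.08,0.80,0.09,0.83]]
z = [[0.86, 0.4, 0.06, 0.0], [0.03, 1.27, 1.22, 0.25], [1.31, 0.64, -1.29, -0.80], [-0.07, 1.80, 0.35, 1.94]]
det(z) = -3.64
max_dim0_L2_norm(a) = 1.16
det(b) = -1.66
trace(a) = 0.90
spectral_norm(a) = 1.42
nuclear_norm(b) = 5.05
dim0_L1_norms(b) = [2.57, 2.41, 2.28, 1.65]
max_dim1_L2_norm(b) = 1.65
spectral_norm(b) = 1.95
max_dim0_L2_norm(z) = 2.33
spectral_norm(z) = 3.05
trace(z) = 2.78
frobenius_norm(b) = 2.76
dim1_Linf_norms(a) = [0.41, 0.51, 0.71, 0.83]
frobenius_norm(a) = 1.72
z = b + a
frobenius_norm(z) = 3.95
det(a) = -0.07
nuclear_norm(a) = 2.84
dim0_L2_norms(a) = [0.43, 1.03, 0.58, 1.16]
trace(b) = 1.88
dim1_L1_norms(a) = [1.17, 1.44, 1.17, 1.8]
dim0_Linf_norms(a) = [0.38, 0.8, 0.39, 0.83]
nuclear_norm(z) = 6.87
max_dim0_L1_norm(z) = 4.11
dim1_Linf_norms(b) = [0.98, 0.83, 1.17, 1.11]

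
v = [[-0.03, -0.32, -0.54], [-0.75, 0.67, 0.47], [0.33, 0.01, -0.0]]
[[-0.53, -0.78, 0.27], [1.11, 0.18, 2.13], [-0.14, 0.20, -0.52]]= v@ [[-0.45, 0.61, -1.66], [0.77, -0.07, 2.74], [0.55, 1.45, -2.03]]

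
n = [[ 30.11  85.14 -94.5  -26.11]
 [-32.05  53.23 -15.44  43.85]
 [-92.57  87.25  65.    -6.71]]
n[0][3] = -26.11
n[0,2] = -94.5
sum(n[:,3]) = 11.030000000000001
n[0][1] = 85.14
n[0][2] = -94.5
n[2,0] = -92.57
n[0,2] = -94.5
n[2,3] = -6.71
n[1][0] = -32.05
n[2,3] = -6.71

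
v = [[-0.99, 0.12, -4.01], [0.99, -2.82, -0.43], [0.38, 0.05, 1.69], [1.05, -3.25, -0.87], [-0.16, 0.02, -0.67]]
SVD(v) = [[0.57,0.71,0.01], [0.48,-0.45,-0.24], [-0.26,-0.28,-0.28], [0.61,-0.45,0.20], [0.10,0.12,-0.91]] @ diag([4.8249647883412905, 4.33722094884179, 0.005406680551382259]) @ [[0.09, -0.68, -0.73],[-0.40, 0.65, -0.65],[-0.91, -0.35, 0.21]]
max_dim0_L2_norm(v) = 4.51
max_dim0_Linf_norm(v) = 4.01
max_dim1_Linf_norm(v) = 4.01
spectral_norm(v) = 4.82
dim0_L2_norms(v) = [1.8, 4.3, 4.51]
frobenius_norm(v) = 6.49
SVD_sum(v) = [[0.25, -1.87, -2.01], [0.21, -1.57, -1.69], [-0.11, 0.84, 0.9], [0.26, -1.99, -2.14], [0.04, -0.31, -0.34]] + [[-1.24,1.99,-2.0], [0.78,-1.25,1.26], [0.49,-0.79,0.79], [0.79,-1.26,1.27], [-0.21,0.33,-0.33]] + [[-0.00, -0.00, 0.0],  [0.0, 0.0, -0.0],  [0.0, 0.0, -0.00],  [-0.00, -0.00, 0.00],  [0.00, 0.0, -0.00]]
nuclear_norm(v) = 9.17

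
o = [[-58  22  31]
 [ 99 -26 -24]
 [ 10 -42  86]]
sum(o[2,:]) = 54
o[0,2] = 31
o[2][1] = -42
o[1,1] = -26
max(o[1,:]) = 99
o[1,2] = -24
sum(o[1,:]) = 49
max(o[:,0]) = 99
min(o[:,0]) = -58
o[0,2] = 31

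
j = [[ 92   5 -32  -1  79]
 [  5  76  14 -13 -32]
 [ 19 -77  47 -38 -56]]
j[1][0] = 5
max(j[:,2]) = 47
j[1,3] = -13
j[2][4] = -56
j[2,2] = 47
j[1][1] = 76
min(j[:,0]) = 5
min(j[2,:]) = -77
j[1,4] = -32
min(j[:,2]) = -32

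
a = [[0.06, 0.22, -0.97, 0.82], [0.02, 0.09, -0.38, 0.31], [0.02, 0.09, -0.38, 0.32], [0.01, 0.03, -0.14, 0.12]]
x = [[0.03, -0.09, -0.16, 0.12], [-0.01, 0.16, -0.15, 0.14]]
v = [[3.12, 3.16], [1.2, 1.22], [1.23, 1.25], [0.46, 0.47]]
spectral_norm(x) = 0.29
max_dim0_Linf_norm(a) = 0.97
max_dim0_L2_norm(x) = 0.22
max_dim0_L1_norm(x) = 0.31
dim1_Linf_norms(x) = [0.16, 0.16]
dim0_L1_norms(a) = [0.11, 0.43, 1.87, 1.57]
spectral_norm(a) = 1.48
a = v @ x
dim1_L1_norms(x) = [0.4, 0.46]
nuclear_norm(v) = 5.12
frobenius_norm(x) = 0.34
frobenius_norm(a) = 1.48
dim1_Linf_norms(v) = [3.16, 1.22, 1.25, 0.47]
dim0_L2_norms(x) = [0.03, 0.18, 0.22, 0.18]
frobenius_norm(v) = 5.11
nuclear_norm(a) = 1.50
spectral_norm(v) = 5.11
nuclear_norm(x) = 0.47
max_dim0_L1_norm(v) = 6.1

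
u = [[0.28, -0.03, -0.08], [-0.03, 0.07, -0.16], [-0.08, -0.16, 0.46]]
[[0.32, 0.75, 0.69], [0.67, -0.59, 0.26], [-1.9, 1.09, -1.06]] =u@[[0.15,2.96,2.13], [0.92,-2.7,0.98], [-3.79,1.95,-1.59]]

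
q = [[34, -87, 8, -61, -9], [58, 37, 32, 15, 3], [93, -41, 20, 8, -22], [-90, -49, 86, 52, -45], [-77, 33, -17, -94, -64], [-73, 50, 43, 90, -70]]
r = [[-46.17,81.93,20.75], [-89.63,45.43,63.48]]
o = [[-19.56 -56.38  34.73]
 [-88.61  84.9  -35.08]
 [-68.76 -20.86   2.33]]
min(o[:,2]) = -35.08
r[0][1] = 81.93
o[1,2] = -35.08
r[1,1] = 45.43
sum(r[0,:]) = 56.510000000000005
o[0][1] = -56.38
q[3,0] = -90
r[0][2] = 20.75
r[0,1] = 81.93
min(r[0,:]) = -46.17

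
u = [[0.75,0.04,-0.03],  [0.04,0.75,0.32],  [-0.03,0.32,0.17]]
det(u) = 0.02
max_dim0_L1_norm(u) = 1.11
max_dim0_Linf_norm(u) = 0.75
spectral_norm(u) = 0.90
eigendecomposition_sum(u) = [[0.0, -0.00, 0.0], [-0.00, 0.0, -0.01], [0.00, -0.01, 0.02]] + [[0.72, -0.1, -0.09], [-0.10, 0.01, 0.01], [-0.09, 0.01, 0.01]] + [[0.03, 0.14, 0.06], [0.14, 0.73, 0.32], [0.06, 0.32, 0.14]]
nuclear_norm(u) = 1.67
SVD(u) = [[-0.17, 0.98, 0.06], [-0.9, -0.13, -0.41], [-0.39, -0.12, 0.91]] @ diag([0.8959998753970485, 0.7484873558857604, 0.025512768717191325]) @ [[-0.17, -0.90, -0.39], [0.98, -0.13, -0.12], [0.06, -0.41, 0.91]]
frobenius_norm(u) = 1.17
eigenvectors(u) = [[-0.06, 0.98, 0.17],  [0.41, -0.13, 0.9],  [-0.91, -0.12, 0.39]]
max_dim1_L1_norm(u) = 1.11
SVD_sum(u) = [[0.03, 0.14, 0.06], [0.14, 0.73, 0.32], [0.06, 0.32, 0.14]] + [[0.72, -0.1, -0.09], [-0.10, 0.01, 0.01], [-0.09, 0.01, 0.01]] + [[0.00,-0.0,0.00], [-0.0,0.00,-0.01], [0.0,-0.01,0.02]]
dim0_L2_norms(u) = [0.75, 0.82, 0.36]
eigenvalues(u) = [0.03, 0.75, 0.9]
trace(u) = 1.67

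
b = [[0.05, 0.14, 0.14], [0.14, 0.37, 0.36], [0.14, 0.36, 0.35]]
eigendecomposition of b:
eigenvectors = [[-0.26,-0.86,0.43], [-0.69,-0.14,-0.71], [-0.67,0.48,0.56]]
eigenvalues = [0.77, -0.01, 0.0]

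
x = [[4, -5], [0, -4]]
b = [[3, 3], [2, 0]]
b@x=[[12, -27], [8, -10]]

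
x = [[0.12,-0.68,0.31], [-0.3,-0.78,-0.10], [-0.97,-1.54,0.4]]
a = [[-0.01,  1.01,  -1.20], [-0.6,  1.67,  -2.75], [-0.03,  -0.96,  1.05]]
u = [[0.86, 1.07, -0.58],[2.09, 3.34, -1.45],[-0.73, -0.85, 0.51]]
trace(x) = -0.26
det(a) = -0.02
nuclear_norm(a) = 4.34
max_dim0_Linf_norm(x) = 1.54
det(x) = -0.29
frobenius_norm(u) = 4.62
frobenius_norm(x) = 2.18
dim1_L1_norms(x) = [1.11, 1.18, 2.91]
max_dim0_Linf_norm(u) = 3.34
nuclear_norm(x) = 2.88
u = a @ x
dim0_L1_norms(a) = [0.64, 3.64, 5.0]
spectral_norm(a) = 3.87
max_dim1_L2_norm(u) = 4.2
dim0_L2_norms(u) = [2.37, 3.61, 1.64]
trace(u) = 4.71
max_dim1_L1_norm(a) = 5.02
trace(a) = 2.71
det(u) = 0.01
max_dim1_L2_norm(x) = 1.86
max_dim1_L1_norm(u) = 6.88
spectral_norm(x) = 2.11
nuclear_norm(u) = 4.87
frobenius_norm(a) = 3.90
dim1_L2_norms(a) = [1.57, 3.27, 1.42]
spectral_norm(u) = 4.62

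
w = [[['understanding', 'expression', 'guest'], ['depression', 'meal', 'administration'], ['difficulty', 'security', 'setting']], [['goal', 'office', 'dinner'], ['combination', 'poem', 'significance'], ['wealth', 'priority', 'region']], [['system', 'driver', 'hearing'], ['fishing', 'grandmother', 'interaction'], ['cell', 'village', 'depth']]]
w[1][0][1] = 'office'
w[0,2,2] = 'setting'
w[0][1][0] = 'depression'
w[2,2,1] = 'village'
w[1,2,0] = 'wealth'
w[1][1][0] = 'combination'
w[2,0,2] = 'hearing'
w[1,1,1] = 'poem'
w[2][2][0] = 'cell'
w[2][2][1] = 'village'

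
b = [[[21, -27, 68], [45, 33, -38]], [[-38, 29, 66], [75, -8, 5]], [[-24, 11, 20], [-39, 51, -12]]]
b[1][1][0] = 75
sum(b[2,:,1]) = 62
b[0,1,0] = 45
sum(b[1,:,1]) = 21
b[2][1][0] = -39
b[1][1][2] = 5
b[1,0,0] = -38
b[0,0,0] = 21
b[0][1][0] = 45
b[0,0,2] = 68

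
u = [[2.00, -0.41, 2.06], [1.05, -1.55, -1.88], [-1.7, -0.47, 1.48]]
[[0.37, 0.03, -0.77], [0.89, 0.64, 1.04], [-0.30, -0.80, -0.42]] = u @ [[0.20, 0.26, -0.03], [-0.34, 0.04, -0.22], [-0.08, -0.23, -0.39]]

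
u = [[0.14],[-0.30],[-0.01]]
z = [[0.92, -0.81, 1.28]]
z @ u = [[0.36]]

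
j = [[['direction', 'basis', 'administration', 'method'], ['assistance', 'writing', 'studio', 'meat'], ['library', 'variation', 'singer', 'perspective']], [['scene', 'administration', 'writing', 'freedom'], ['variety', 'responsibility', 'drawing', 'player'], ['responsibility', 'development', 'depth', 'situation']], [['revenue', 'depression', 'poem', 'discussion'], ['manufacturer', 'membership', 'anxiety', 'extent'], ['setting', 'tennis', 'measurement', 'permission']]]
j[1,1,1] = 'responsibility'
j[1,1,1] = 'responsibility'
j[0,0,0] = 'direction'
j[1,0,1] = 'administration'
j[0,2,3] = 'perspective'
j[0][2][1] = 'variation'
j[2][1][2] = 'anxiety'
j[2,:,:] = [['revenue', 'depression', 'poem', 'discussion'], ['manufacturer', 'membership', 'anxiety', 'extent'], ['setting', 'tennis', 'measurement', 'permission']]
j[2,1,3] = 'extent'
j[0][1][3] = 'meat'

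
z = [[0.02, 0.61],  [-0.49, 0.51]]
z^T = [[0.02, -0.49], [0.61, 0.51]]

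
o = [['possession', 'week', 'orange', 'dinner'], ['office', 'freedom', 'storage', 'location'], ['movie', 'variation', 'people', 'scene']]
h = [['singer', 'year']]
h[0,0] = 'singer'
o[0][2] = 'orange'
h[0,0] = 'singer'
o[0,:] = ['possession', 'week', 'orange', 'dinner']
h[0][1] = 'year'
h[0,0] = 'singer'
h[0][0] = 'singer'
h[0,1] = 'year'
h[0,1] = 'year'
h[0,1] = 'year'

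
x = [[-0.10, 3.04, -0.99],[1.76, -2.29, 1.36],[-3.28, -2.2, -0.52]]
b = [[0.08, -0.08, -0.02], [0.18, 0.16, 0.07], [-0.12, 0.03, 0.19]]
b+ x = [[-0.02, 2.96, -1.01], [1.94, -2.13, 1.43], [-3.4, -2.17, -0.33]]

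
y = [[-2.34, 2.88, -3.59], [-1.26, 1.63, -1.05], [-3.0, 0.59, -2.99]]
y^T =[[-2.34, -1.26, -3.0],[2.88, 1.63, 0.59],[-3.59, -1.05, -2.99]]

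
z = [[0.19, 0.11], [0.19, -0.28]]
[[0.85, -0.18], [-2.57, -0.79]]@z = [[0.13,0.14],[-0.64,-0.06]]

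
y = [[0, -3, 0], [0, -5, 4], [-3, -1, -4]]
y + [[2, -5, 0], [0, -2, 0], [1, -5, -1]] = [[2, -8, 0], [0, -7, 4], [-2, -6, -5]]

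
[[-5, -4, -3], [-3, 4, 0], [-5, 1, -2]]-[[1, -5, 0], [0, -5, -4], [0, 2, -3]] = [[-6, 1, -3], [-3, 9, 4], [-5, -1, 1]]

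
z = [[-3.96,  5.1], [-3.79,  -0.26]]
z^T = [[-3.96, -3.79],[5.10, -0.26]]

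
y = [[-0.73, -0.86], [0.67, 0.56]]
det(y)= 0.167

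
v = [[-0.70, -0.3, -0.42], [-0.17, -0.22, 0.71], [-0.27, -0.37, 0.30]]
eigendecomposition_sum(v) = [[-0.80+0.00j, -0.43+0.00j, -0.03+0.00j], [-0j, -0j, 0.00-0.00j], [(-0.19+0j), -0.10+0.00j, (-0.01+0j)]] + [[(0.05-0.01j), 0.06-0.11j, -0.20+0.05j], [-0.09+0.02j, -0.11+0.21j, 0.35-0.10j], [-0.04-0.03j, -0.13+0.01j, (0.15+0.14j)]] + [[(0.05+0.01j), (0.06+0.11j), (-0.2-0.05j)], [-0.09-0.02j, (-0.11-0.21j), (0.35+0.1j)], [(-0.04+0.03j), (-0.13-0.01j), 0.15-0.14j]]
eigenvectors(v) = [[(-0.97+0j),(0.43+0.01j),0.43-0.01j], [0j,(-0.79+0j),(-0.79-0j)], [-0.24+0.00j,-0.24-0.37j,(-0.24+0.37j)]]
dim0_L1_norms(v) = [1.14, 0.89, 1.43]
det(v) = -0.10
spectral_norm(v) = 0.90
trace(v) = -0.62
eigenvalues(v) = [(-0.8+0j), (0.09+0.34j), (0.09-0.34j)]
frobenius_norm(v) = 1.28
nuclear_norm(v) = 1.92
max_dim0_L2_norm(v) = 0.88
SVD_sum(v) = [[-0.69, -0.41, -0.13],  [-0.12, -0.07, -0.02],  [-0.31, -0.19, -0.06]] + [[0.01, 0.08, -0.3], [-0.02, -0.2, 0.72], [-0.01, -0.11, 0.38]] + [[-0.02,0.03,0.01],[-0.03,0.05,0.01],[0.05,-0.08,-0.02]]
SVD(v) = [[0.9,-0.34,-0.27], [0.16,0.83,-0.53], [0.41,0.44,0.80]] @ diag([0.9029979553558726, 0.8988476657365869, 0.11944691885102042]) @ [[-0.85,-0.50,-0.16], [-0.02,-0.27,0.96], [0.53,-0.82,-0.22]]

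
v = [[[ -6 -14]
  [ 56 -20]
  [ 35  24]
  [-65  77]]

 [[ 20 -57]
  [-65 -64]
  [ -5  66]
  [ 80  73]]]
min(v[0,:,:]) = -65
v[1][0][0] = 20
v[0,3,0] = -65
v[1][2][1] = 66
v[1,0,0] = 20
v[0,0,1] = -14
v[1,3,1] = 73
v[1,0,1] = -57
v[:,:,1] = [[-14, -20, 24, 77], [-57, -64, 66, 73]]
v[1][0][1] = -57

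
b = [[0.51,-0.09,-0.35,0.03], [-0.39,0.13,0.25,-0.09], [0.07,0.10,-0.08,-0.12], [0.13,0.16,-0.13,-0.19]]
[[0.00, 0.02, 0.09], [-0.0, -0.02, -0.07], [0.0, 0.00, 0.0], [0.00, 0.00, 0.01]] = b @ [[0.01, 0.01, 0.16],[-0.02, 0.06, -0.08],[0.01, -0.06, 0.00],[-0.02, 0.09, 0.00]]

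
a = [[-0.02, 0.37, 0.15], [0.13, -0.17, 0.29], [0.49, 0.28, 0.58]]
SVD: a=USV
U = [[0.27, -0.77, -0.58], [0.26, 0.64, -0.72], [0.93, 0.04, 0.37]]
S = [0.87, 0.41, 0.13]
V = [[0.55, 0.36, 0.75], [0.29, -0.93, 0.23], [0.78, 0.09, -0.62]]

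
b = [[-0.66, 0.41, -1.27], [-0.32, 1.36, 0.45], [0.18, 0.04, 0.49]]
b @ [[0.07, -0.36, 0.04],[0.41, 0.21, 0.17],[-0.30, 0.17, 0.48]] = [[0.5, 0.11, -0.57], [0.40, 0.48, 0.43], [-0.12, 0.03, 0.25]]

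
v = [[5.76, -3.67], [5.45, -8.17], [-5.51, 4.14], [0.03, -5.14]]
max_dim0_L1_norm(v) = 21.12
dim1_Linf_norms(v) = [5.76, 8.17, 5.51, 5.14]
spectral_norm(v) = 14.09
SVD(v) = [[-0.46, 0.47], [-0.69, -0.25], [0.48, -0.36], [-0.28, -0.76]] @ diag([14.087078917175388, 4.309560021773999]) @ [[-0.64, 0.76], [0.76, 0.64]]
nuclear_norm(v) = 18.40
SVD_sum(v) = [[4.2, -4.98], [6.29, -7.46], [-4.33, 5.14], [2.55, -3.02]] + [[1.56, 1.31], [-0.84, -0.71], [-1.18, -1.00], [-2.52, -2.12]]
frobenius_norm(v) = 14.73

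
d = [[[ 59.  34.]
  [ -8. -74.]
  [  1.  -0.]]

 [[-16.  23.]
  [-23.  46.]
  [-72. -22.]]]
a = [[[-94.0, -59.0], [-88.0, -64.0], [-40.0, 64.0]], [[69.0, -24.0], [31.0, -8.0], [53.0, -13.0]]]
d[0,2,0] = 1.0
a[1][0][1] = -24.0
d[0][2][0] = 1.0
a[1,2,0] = 53.0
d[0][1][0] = -8.0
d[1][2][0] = -72.0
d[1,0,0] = -16.0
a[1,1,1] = -8.0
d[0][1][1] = -74.0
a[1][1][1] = -8.0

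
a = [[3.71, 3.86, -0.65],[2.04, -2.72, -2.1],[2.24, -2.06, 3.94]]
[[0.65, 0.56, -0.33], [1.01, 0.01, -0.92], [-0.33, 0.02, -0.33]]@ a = [[2.81,1.67,-2.90],[1.71,5.77,-4.30],[-1.92,-0.65,-1.13]]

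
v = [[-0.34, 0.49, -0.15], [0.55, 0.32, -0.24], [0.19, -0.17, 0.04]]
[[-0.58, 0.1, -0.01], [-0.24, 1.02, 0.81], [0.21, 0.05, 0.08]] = v@ [[0.29, 0.90, 0.80], [-0.78, 0.28, 0.11], [0.64, -1.81, -1.40]]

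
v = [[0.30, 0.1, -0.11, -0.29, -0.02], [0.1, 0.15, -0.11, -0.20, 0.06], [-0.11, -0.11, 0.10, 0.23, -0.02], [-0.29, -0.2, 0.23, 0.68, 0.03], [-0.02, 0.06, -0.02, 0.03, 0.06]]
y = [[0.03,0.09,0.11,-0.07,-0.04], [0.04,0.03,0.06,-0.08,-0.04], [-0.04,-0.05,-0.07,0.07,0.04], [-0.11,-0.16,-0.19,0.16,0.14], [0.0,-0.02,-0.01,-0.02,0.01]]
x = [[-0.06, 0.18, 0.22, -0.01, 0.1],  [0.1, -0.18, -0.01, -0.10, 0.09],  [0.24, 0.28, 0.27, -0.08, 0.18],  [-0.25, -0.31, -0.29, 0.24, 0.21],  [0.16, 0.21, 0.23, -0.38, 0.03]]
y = v @ x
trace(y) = 0.16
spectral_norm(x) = 0.88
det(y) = -0.00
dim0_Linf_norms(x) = [0.25, 0.31, 0.29, 0.38, 0.21]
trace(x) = 0.30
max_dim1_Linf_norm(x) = 0.38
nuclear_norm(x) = 1.78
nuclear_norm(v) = 1.29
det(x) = 0.00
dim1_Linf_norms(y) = [0.11, 0.08, 0.07, 0.19, 0.02]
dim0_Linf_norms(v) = [0.3, 0.2, 0.23, 0.68, 0.06]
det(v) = 0.00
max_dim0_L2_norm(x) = 0.53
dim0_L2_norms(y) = [0.13, 0.19, 0.24, 0.21, 0.16]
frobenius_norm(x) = 1.01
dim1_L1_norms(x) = [0.57, 0.48, 1.05, 1.3, 1.01]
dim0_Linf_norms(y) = [0.11, 0.16, 0.19, 0.16, 0.14]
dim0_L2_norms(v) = [0.44, 0.3, 0.3, 0.8, 0.09]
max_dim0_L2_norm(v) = 0.8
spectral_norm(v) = 0.99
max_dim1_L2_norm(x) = 0.59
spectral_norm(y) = 0.42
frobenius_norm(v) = 1.01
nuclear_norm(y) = 0.51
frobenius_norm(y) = 0.42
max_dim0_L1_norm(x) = 1.16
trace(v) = 1.29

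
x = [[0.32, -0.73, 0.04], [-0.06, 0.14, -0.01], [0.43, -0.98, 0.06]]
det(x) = 0.00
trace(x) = 0.52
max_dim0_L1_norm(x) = 1.85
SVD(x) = [[-0.59, -0.75, -0.3], [0.11, -0.45, 0.89], [-0.8, 0.49, 0.35]] @ diag([1.345020855197991, 0.004163743779396648, 0.001249928080256652]) @ [[-0.40, 0.91, -0.05],[-0.10, 0.01, 0.99],[0.91, 0.40, 0.09]]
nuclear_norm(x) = 1.35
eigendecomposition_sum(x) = [[0.32-0.00j, (-0.73-0j), 0.04+0.00j], [-0.06+0.00j, (0.14+0j), -0.01-0.00j], [0.43-0.00j, -0.99-0.00j, 0.06+0.00j]] + [[0.00-0.00j, -0.00+0.00j, -0.00+0.00j], [0.00-0.00j, (-0+0j), (-0+0j)], [0.00-0.00j, 0.00+0.00j, 0j]] + [[0j, (-0-0j), -0.00-0.00j], [0j, (-0-0j), -0.00-0.00j], [0j, 0.00-0.00j, -0j]]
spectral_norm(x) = 1.35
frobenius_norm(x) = 1.35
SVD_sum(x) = [[0.32, -0.73, 0.04], [-0.06, 0.14, -0.01], [0.43, -0.98, 0.06]] + [[0.00, -0.00, -0.0], [0.0, -0.0, -0.0], [-0.00, 0.00, 0.0]] + [[-0.0,-0.00,-0.0], [0.00,0.00,0.00], [0.0,0.0,0.00]]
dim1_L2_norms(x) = [0.8, 0.15, 1.07]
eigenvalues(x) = [(0.52+0j), 0j, -0j]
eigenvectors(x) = [[(-0.59+0j), (0.71+0j), 0.71-0.00j], [(0.11+0j), (0.31-0.04j), 0.31+0.04j], [-0.80+0.00j, (0.07-0.62j), (0.07+0.62j)]]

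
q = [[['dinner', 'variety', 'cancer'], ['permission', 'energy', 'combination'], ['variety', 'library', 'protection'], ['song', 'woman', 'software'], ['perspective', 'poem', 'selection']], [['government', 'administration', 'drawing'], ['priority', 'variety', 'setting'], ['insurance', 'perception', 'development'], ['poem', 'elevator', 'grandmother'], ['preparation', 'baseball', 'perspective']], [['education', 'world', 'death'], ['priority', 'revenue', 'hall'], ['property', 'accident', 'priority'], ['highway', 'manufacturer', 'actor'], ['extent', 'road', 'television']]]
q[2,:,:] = [['education', 'world', 'death'], ['priority', 'revenue', 'hall'], ['property', 'accident', 'priority'], ['highway', 'manufacturer', 'actor'], ['extent', 'road', 'television']]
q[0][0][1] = 'variety'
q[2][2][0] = 'property'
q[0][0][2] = 'cancer'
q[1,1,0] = 'priority'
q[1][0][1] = 'administration'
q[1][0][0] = 'government'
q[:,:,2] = [['cancer', 'combination', 'protection', 'software', 'selection'], ['drawing', 'setting', 'development', 'grandmother', 'perspective'], ['death', 'hall', 'priority', 'actor', 'television']]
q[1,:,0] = ['government', 'priority', 'insurance', 'poem', 'preparation']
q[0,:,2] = ['cancer', 'combination', 'protection', 'software', 'selection']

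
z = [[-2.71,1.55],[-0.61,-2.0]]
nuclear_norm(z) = 5.18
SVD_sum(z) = [[-2.40, 1.93], [0.61, -0.49]] + [[-0.31, -0.38], [-1.22, -1.51]]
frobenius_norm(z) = 3.76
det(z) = 6.37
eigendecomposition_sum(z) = [[-1.35-0.01j, (0.77+2.02j)], [(-0.3-0.79j), (-1+0.91j)]] + [[-1.35+0.01j,(0.77-2.02j)], [(-0.3+0.79j),(-1-0.91j)]]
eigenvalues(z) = [(-2.35+0.91j), (-2.35-0.91j)]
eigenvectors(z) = [[0.85+0.00j, (0.85-0j)], [0.19+0.49j, (0.19-0.49j)]]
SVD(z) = [[-0.97,0.24], [0.24,0.97]] @ diag([3.1798382031235106, 2.001831411971609]) @ [[0.78, -0.63], [-0.63, -0.78]]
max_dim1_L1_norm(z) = 4.26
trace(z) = -4.71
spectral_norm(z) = 3.18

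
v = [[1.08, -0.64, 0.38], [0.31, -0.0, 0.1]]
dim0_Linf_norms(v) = [1.08, 0.64, 0.38]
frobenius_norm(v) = 1.35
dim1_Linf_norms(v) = [1.08, 0.31]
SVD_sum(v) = [[1.1, -0.61, 0.38], [0.24, -0.13, 0.08]] + [[-0.02, -0.03, -0.00],[0.07, 0.13, 0.02]]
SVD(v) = [[-0.98, -0.21], [-0.21, 0.98]] @ diag([1.342510461546835, 0.15545308178773715]) @ [[-0.84, 0.47, -0.29], [0.46, 0.88, 0.10]]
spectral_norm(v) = 1.34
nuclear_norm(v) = 1.50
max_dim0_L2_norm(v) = 1.12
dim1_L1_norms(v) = [2.1, 0.41]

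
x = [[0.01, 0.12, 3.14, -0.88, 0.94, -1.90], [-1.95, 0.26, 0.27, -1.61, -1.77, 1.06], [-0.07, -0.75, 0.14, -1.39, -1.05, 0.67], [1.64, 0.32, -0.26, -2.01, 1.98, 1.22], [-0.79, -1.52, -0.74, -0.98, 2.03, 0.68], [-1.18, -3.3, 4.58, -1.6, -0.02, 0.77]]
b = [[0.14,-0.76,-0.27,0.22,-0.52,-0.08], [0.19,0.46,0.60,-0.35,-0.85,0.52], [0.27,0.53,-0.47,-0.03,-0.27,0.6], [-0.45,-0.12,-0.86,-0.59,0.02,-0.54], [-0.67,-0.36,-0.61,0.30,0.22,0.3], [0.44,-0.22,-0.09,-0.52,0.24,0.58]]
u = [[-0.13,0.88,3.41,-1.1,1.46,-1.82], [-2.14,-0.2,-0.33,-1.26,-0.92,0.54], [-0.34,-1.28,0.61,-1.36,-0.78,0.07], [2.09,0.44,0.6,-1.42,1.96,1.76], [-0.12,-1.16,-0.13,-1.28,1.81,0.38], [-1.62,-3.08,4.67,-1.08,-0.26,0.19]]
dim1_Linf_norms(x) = [3.14, 1.95, 1.39, 2.01, 2.03, 4.58]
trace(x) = 1.20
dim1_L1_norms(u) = [8.8, 5.39, 4.44, 8.27, 4.88, 10.9]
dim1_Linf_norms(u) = [3.41, 2.14, 1.36, 2.09, 1.81, 4.67]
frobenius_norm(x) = 9.37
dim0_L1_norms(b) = [2.16, 2.45, 2.9, 2.01, 2.12, 2.62]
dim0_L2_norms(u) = [3.42, 3.67, 5.86, 3.08, 3.28, 2.62]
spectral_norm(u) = 6.78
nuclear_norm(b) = 6.29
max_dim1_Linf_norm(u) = 4.67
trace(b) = 0.34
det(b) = -0.92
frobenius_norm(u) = 9.31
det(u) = -396.97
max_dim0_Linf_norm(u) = 4.67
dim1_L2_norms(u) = [4.37, 2.73, 2.14, 3.73, 2.54, 5.93]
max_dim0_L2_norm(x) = 5.62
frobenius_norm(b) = 2.72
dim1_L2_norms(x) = [3.89, 3.29, 2.02, 3.51, 3.0, 6.03]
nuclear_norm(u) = 19.61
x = u + b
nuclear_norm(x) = 19.88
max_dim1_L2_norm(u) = 5.93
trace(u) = 0.86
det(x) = -393.30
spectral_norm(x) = 6.72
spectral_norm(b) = 1.77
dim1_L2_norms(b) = [1.0, 1.31, 1.0, 1.26, 1.09, 0.96]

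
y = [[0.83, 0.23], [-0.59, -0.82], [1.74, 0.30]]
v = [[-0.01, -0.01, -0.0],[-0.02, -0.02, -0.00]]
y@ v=[[-0.01, -0.01, 0.00], [0.02, 0.02, 0.00], [-0.02, -0.02, 0.0]]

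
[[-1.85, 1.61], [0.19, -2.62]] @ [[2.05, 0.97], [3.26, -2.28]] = [[1.46, -5.47], [-8.15, 6.16]]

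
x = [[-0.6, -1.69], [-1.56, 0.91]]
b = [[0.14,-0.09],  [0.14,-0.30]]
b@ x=[[0.06, -0.32], [0.38, -0.51]]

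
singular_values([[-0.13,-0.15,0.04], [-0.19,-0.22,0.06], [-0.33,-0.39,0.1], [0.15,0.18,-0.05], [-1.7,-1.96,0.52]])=[2.73, 0.01, 0.0]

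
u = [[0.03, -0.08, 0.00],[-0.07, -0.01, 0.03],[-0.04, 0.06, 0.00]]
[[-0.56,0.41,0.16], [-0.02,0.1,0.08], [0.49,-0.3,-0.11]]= u @ [[-3.81, -0.5, -0.93],[5.59, -5.29, -2.38],[-7.86, 0.26, -0.25]]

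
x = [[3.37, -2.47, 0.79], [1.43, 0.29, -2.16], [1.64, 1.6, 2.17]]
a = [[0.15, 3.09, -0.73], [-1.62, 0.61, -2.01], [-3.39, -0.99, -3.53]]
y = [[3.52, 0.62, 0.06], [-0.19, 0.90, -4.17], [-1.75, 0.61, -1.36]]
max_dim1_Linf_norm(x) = 3.37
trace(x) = 5.83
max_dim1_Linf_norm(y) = 4.17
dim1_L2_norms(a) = [3.18, 2.65, 4.99]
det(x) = 31.61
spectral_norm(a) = 5.56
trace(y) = 3.06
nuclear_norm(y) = 8.96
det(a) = 0.08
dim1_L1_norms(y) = [4.2, 5.26, 3.72]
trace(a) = -2.77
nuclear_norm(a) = 8.90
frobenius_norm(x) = 5.90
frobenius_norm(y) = 6.02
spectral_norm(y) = 4.67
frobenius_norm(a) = 6.49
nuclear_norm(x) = 9.86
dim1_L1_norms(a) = [3.97, 4.24, 7.91]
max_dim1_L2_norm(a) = 4.99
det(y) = 9.10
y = a + x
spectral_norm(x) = 4.41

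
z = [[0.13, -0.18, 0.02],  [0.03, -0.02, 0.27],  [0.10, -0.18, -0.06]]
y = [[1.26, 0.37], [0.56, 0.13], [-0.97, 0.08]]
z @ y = [[0.04,0.03], [-0.24,0.03], [0.08,0.01]]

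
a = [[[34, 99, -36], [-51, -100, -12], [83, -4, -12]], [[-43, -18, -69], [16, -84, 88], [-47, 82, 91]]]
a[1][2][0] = -47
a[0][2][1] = -4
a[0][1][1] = -100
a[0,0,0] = 34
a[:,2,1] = [-4, 82]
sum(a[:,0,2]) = -105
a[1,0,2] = -69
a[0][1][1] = -100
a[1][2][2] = 91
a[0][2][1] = -4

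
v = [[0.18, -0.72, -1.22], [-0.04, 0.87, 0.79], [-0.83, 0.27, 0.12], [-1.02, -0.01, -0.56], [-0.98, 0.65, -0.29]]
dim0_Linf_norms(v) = [1.02, 0.87, 1.22]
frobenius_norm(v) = 2.65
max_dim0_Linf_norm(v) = 1.22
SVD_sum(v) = [[0.48, -0.90, -0.87], [-0.4, 0.74, 0.72], [-0.20, 0.37, 0.36], [0.0, -0.0, -0.0], [-0.21, 0.4, 0.39]] + [[-0.38, 0.03, -0.24], [0.28, -0.02, 0.18], [-0.55, 0.05, -0.35], [-0.97, 0.08, -0.62], [-0.86, 0.07, -0.55]] + [[0.08, 0.14, -0.1], [0.08, 0.15, -0.11], [-0.08, -0.15, 0.11], [-0.05, -0.09, 0.06], [0.10, 0.18, -0.13]]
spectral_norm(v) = 1.92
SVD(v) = [[-0.70, -0.26, 0.44], [0.58, 0.19, 0.47], [0.29, -0.37, -0.46], [-0.0, -0.65, -0.27], [0.31, -0.58, 0.55]] @ diag([1.9227931511160998, 1.7692683559618352, 0.43778531566639495]) @ [[-0.36, 0.67, 0.65],[0.84, -0.07, 0.54],[0.40, 0.74, -0.54]]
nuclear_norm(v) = 4.13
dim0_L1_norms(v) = [3.05, 2.52, 2.98]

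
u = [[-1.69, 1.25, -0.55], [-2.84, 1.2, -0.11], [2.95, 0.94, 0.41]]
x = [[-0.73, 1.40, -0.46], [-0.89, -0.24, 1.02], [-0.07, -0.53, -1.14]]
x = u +[[0.96, 0.15, 0.09], [1.95, -1.44, 1.13], [-3.02, -1.47, -1.55]]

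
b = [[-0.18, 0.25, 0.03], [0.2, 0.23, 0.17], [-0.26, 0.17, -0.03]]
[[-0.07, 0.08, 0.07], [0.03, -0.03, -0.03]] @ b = [[0.01, 0.01, 0.01], [-0.00, -0.00, -0.0]]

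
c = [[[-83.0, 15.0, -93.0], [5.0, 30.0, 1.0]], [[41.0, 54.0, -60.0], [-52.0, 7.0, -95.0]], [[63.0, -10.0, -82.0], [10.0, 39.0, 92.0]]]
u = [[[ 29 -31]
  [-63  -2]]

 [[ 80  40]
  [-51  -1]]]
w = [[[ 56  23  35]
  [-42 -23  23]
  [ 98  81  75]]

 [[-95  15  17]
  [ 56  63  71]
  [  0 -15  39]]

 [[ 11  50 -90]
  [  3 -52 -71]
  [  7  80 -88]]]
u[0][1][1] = -2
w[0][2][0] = 98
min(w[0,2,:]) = 75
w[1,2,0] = 0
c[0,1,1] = 30.0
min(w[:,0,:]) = -95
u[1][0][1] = 40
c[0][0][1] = 15.0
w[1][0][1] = 15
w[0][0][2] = 35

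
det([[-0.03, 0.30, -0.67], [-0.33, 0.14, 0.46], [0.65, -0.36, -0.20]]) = 0.047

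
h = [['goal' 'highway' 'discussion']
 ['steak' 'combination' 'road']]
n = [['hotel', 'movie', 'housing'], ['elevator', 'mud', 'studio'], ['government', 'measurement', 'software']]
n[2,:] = ['government', 'measurement', 'software']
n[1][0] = 'elevator'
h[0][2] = 'discussion'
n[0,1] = 'movie'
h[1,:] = ['steak', 'combination', 'road']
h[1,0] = 'steak'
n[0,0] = 'hotel'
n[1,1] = 'mud'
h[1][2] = 'road'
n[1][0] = 'elevator'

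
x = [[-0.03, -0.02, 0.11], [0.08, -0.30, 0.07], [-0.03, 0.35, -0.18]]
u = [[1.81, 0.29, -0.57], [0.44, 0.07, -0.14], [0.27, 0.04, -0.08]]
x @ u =[[-0.03, -0.01, 0.01],[0.03, 0.0, -0.01],[0.05, 0.01, -0.02]]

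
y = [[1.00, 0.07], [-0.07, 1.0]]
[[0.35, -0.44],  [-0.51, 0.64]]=y @[[0.38, -0.48],  [-0.48, 0.61]]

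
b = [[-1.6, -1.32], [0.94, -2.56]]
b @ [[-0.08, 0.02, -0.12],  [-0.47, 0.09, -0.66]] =[[0.75, -0.15, 1.06],[1.13, -0.21, 1.58]]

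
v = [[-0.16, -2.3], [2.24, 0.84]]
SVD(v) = [[-0.68, 0.74], [0.74, 0.68]] @ diag([2.796220519722297, 1.7944221368128417]) @ [[0.63, 0.78], [0.78, -0.63]]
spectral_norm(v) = 2.80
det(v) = 5.02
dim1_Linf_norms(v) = [2.3, 2.24]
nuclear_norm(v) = 4.59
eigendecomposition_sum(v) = [[-0.08+1.15j, (-1.15+0.18j)],[1.12-0.17j, (0.42+1.07j)]] + [[-0.08-1.15j, (-1.15-0.18j)],[(1.12+0.17j), 0.42-1.07j]]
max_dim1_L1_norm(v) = 3.08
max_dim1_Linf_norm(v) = 2.3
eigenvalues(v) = [(0.34+2.21j), (0.34-2.21j)]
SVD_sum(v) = [[-1.19, -1.47], [1.3, 1.60]] + [[1.03, -0.83], [0.94, -0.76]]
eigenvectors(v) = [[0.71+0.00j, (0.71-0j)], [-0.15-0.69j, (-0.15+0.69j)]]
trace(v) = 0.68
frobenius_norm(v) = 3.32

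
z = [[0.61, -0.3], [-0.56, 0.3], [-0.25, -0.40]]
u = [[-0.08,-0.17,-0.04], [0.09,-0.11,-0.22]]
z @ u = [[-0.08, -0.07, 0.04], [0.07, 0.06, -0.04], [-0.02, 0.09, 0.10]]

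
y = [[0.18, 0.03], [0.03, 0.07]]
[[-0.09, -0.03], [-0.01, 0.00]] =y @ [[-0.54, -0.16], [0.09, 0.11]]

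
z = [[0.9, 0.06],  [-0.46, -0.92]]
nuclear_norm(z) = 1.86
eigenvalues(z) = [0.88, -0.9]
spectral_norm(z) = 1.19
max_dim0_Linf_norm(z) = 0.92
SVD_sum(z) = [[0.56, 0.47], [-0.72, -0.6]] + [[0.34, -0.41],[0.26, -0.32]]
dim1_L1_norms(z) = [0.96, 1.38]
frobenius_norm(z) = 1.37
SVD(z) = [[-0.61, 0.79], [0.79, 0.61]] @ diag([1.1919110783365363, 0.6715266050862285]) @ [[-0.77, -0.64], [0.64, -0.77]]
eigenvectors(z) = [[0.97, -0.03], [-0.25, 1.0]]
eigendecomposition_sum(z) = [[0.89,  0.03], [-0.23,  -0.01]] + [[0.01, 0.03], [-0.23, -0.91]]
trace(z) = -0.02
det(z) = -0.80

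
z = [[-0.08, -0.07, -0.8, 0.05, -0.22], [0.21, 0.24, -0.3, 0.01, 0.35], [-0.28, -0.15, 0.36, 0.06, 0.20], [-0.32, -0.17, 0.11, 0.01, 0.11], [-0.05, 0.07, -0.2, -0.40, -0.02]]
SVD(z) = [[0.78, -0.52, -0.06, -0.28, -0.2], [0.29, 0.69, -0.55, -0.38, 0.04], [-0.46, -0.25, -0.45, -0.23, -0.68], [-0.21, -0.44, -0.51, -0.15, 0.69], [0.23, -0.01, -0.48, 0.84, -0.11]] @ diag([0.9937763515641056, 0.5732150994764883, 0.4148786175306533, 0.40707246333351965, 0.0008689738364410687]) @ [[0.18, 0.14, -0.95, -0.08, -0.19],[0.69, 0.55, 0.13, -0.06, 0.45],[0.49, -0.01, 0.21, 0.37, -0.76],[0.04, 0.12, 0.17, -0.91, -0.37],[-0.49, 0.82, 0.05, 0.19, -0.23]]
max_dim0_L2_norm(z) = 0.95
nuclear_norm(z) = 2.39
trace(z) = 0.51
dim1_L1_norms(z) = [1.22, 1.11, 1.05, 0.72, 0.74]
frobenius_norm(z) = 1.29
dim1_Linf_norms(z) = [0.8, 0.35, 0.36, 0.32, 0.4]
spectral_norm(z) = 0.99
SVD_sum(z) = [[0.14, 0.11, -0.74, -0.06, -0.15],[0.05, 0.04, -0.28, -0.02, -0.06],[-0.08, -0.06, 0.44, 0.04, 0.09],[-0.04, -0.03, 0.20, 0.02, 0.04],[0.04, 0.03, -0.22, -0.02, -0.04]] + [[-0.21, -0.16, -0.04, 0.02, -0.13], [0.27, 0.22, 0.05, -0.02, 0.18], [-0.1, -0.08, -0.02, 0.01, -0.06], [-0.17, -0.14, -0.03, 0.01, -0.11], [-0.01, -0.0, -0.00, 0.00, -0.00]] + [[-0.01,  0.0,  -0.01,  -0.01,  0.02], [-0.11,  0.0,  -0.05,  -0.08,  0.17], [-0.09,  0.0,  -0.04,  -0.07,  0.14], [-0.10,  0.00,  -0.05,  -0.08,  0.16], [-0.10,  0.00,  -0.04,  -0.07,  0.15]] + [[-0.0, -0.01, -0.02, 0.10, 0.04], [-0.01, -0.02, -0.03, 0.14, 0.06], [-0.0, -0.01, -0.02, 0.08, 0.03], [-0.0, -0.01, -0.01, 0.06, 0.02], [0.01, 0.04, 0.06, -0.31, -0.13]] + [[0.00, -0.00, -0.0, -0.00, 0.00], [-0.00, 0.00, 0.00, 0.0, -0.0], [0.0, -0.00, -0.0, -0.0, 0.00], [-0.00, 0.00, 0.00, 0.00, -0.0], [0.00, -0.00, -0.00, -0.0, 0.00]]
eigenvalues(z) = [(0.66+0j), (-0.25+0.21j), (-0.25-0.21j), (0.34+0j), 0j]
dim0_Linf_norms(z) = [0.32, 0.24, 0.8, 0.4, 0.35]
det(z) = 0.00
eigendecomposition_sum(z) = [[(0.13+0j), (0.06-0j), -0.33+0.00j, (0.04+0j), -0.10-0.00j], [(0.38+0j), (0.18-0j), -0.96+0.00j, 0.12+0.00j, -0.29-0.00j], [-0.22+0.00j, -0.10+0.00j, (0.55+0j), (-0.07-0j), (0.17+0j)], [-0.17+0.00j, -0.08+0.00j, 0.43+0.00j, -0.05-0.00j, (0.13+0j)], [0.19+0.00j, (0.09-0j), -0.49+0.00j, 0.06+0.00j, -0.15-0.00j]] + [[(-0.13-0.09j), (-0.06-0.05j), (-0.12-0.19j), -0.06+0.16j, 0.01+0.09j], [0.02+0.18j, -0.01+0.09j, -0.07+0.24j, 0.18-0.06j, (0.07-0.07j)], [(-0.04+0.04j), (-0.02+0.02j), (-0.07+0.03j), 0.05+0.03j, 0.03+0.00j], [(-0.09-0.02j), -0.04-0.02j, (-0.1-0.07j), 0.00+0.09j, 0.02+0.05j], [(-0.08-0.15j), (-0.03-0.08j), -0.02-0.24j, -0.13+0.12j, -0.04+0.09j]] + [[-0.13+0.09j, (-0.06+0.05j), -0.12+0.19j, (-0.06-0.16j), 0.01-0.09j], [(0.02-0.18j), (-0.01-0.09j), (-0.07-0.24j), 0.18+0.06j, (0.07+0.07j)], [-0.04-0.04j, -0.02-0.02j, (-0.07-0.03j), 0.05-0.03j, 0.03-0.00j], [(-0.09+0.02j), (-0.04+0.02j), (-0.1+0.07j), 0.00-0.09j, (0.02-0.05j)], [-0.08+0.15j, (-0.03+0.08j), -0.02+0.24j, -0.13-0.12j, (-0.04-0.09j)]] + [[0.06+0.00j,  (-0.02+0j),  -0.22+0.00j,  (0.13+0j),  (-0.14-0j)], [-0.20-0.00j,  (0.07-0j),  (0.81-0j),  -0.48-0.00j,  0.50+0.00j], [(0.01+0j),  (-0+0j),  -0.05+0.00j,  (0.03+0j),  -0.03-0.00j], [(0.03+0j),  (-0.01+0j),  (-0.11+0j),  0.06+0.00j,  (-0.07-0j)], [(-0.08-0j),  0.03-0.00j,  0.33-0.00j,  -0.20-0.00j,  0.20+0.00j]] + [[0j, -0.00+0.00j, 0j, (-0-0j), 0j],[-0.00-0.00j, -0j, (-0.01-0j), 0.01+0.00j, -0.00-0.00j],[(-0-0j), 0.00-0.00j, (-0-0j), 0.00+0.00j, -0.00-0.00j],[-0.00-0.00j, 0.00-0.00j, (-0-0j), 0.00+0.00j, (-0-0j)],[0.00+0.00j, (-0+0j), 0j, -0.00-0.00j, 0j]]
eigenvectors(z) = [[(0.25+0j),(-0.32+0.4j),(-0.32-0.4j),(0.24+0j),0.49+0.00j], [0.72+0.00j,0.57+0.00j,0.57-0.00j,(-0.89+0j),-0.82+0.00j], [-0.42+0.00j,(0.12+0.13j),(0.12-0.13j),(0.06+0j),-0.05+0.00j], [-0.32+0.00j,-0.09+0.27j,(-0.09-0.27j),(0.12+0j),(-0.19+0j)], [(0.37+0j),-0.50+0.21j,(-0.5-0.21j),-0.36+0.00j,(0.22+0j)]]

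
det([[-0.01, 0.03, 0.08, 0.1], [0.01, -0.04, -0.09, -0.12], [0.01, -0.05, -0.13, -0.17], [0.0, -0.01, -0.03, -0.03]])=-0.000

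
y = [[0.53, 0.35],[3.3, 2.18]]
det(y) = 0.000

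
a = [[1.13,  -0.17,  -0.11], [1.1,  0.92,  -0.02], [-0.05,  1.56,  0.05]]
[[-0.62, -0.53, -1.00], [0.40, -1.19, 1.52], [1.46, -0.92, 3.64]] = a @ [[-0.4, -0.58, -0.58], [0.92, -0.60, 2.33], [0.11, -0.19, -0.47]]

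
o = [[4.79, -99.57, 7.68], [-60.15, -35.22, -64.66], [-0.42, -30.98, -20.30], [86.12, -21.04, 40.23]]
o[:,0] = [4.79, -60.15, -0.42, 86.12]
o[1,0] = -60.15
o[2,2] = -20.3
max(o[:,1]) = -21.04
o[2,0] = -0.42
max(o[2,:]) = -0.42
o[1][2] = -64.66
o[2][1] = -30.98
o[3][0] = 86.12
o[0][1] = -99.57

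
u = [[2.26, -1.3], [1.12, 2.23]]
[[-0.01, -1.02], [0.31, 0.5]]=u @ [[0.06, -0.25], [0.11, 0.35]]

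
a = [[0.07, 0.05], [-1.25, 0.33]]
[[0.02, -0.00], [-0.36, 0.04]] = a@[[0.28, -0.03], [-0.03, 0.0]]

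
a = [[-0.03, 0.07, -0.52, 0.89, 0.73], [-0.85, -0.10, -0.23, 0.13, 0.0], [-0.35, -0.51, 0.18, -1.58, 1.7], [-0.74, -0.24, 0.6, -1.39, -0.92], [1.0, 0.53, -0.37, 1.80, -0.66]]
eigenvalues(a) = [(-0.41+1.61j), (-0.41-1.61j), (-1.17+0j), (-0.01+0j), (-0.01-0j)]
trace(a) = -2.00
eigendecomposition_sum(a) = [[(0.49+0.18j),0.18-0.07j,(-0.24+0.02j),0.77-0.23j,0.16+0.50j], [(0.07+0.32j),0.10+0.07j,-0.09-0.12j,0.38+0.32j,(-0.2+0.25j)], [(0.15-0.82j),(-0.16-0.27j),0.10+0.37j,(-0.58-1.13j),(0.73-0.39j)], [(-0.65-0.08j),-0.21+0.14j,0.29-0.10j,(-0.88+0.51j),(-0.34-0.56j)], [0.24+0.47j,(0.19+0.07j),(-0.19-0.15j),0.73+0.36j,(-0.22+0.48j)]] + [[(0.49-0.18j),0.18+0.07j,-0.24-0.02j,(0.77+0.23j),0.16-0.50j], [(0.07-0.32j),(0.1-0.07j),-0.09+0.12j,0.38-0.32j,-0.20-0.25j], [(0.15+0.82j),(-0.16+0.27j),0.10-0.37j,-0.58+1.13j,0.73+0.39j], [-0.65+0.08j,-0.21-0.14j,0.29+0.10j,-0.88-0.51j,(-0.34+0.56j)], [0.24-0.47j,(0.19-0.07j),-0.19+0.15j,(0.73-0.36j),-0.22-0.48j]] + [[-1.01-0.00j, -0.30-0.00j, -0.04+0.00j, (-0.65-0j), (0.41+0j)], [-1.00-0.00j, (-0.3-0j), -0.04+0.00j, -0.64-0.00j, (0.4+0j)], [(-0.63-0j), -0.19-0.00j, (-0.03+0j), -0.40-0.00j, (0.25+0j)], [(0.58+0j), 0.17+0.00j, (0.02-0j), 0.37+0.00j, (-0.23-0j)], [0.53+0.00j, (0.16+0j), 0.02-0.00j, 0.34+0.00j, -0.21-0.00j]] + [[0j, (-0-0j), 0.00+0.00j, 0j, 0.00+0.00j], [-0j, (-0+0j), -0.00-0.00j, -0j, (-0-0j)], [(-0.01-0.01j), 0.00+0.01j, -0.00+0.00j, -0.01-0.01j, (-0-0j)], [(-0-0j), 0j, (-0+0j), (-0-0j), (-0-0j)], [(-0-0j), 0j, (-0-0j), -0.00-0.00j, (-0-0j)]] + [[0.00-0.00j, -0.00+0.00j, -0j, 0.00-0.00j, -0j], [0j, -0.00-0.00j, (-0+0j), 0.00+0.00j, (-0+0j)], [(-0.01+0.01j), 0.00-0.01j, (-0-0j), (-0.01+0.01j), -0.00+0.00j], [(-0+0j), -0j, (-0-0j), (-0+0j), (-0+0j)], [-0.00+0.00j, -0j, (-0+0j), -0.00+0.00j, (-0+0j)]]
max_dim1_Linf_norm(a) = 1.8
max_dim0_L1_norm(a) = 5.79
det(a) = -0.00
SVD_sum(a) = [[0.23, 0.15, -0.13, 0.54, -0.18],[-0.06, -0.04, 0.03, -0.14, 0.05],[-0.73, -0.47, 0.41, -1.75, 0.60],[-0.47, -0.30, 0.27, -1.12, 0.38],[0.79, 0.51, -0.45, 1.88, -0.64]] + [[0.13, -0.05, -0.26, 0.21, 0.93], [-0.00, 0.00, 0.01, -0.00, -0.02], [0.16, -0.06, -0.31, 0.25, 1.10], [-0.19, 0.07, 0.36, -0.3, -1.30], [-0.00, 0.0, 0.01, -0.01, -0.02]] + [[-0.39, -0.03, -0.13, 0.14, -0.01],[-0.79, -0.06, -0.27, 0.28, -0.03],[0.22, 0.02, 0.08, -0.08, 0.01],[-0.08, -0.01, -0.03, 0.03, -0.00],[0.21, 0.02, 0.07, -0.07, 0.01]] + [[0.00, 0.0, -0.0, -0.00, -0.00], [0.00, 0.0, -0.00, -0.0, -0.0], [0.00, 0.00, -0.00, -0.00, -0.0], [0.00, 0.0, -0.0, -0.0, -0.0], [0.0, 0.0, -0.0, -0.00, -0.00]] + [[-0.00, 0.00, 0.00, 0.0, 0.0],[0.0, -0.00, -0.0, -0.00, -0.0],[0.00, -0.0, -0.00, -0.00, -0.0],[-0.00, 0.00, 0.00, 0.0, 0.0],[0.00, -0.00, -0.0, -0.0, -0.00]]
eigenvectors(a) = [[(0.07-0.38j), (0.07+0.38j), -0.58+0.00j, -0.20-0.04j, (-0.2+0.04j)], [(0.22-0.1j), 0.22+0.10j, (-0.58+0j), (0.17+0.27j), (0.17-0.27j)], [(-0.62+0j), -0.62-0.00j, (-0.36+0j), (0.85+0j), 0.85-0.00j], [(0.02+0.49j), (0.02-0.49j), (0.33+0j), 0.31-0.05j, 0.31+0.05j], [0.32-0.24j, 0.32+0.24j, 0.30+0.00j, (0.2+0.03j), 0.20-0.03j]]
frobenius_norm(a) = 4.13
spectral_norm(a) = 3.41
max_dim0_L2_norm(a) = 2.91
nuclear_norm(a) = 6.55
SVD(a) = [[0.19, 0.48, -0.42, -0.11, 0.74], [-0.05, -0.01, -0.84, -0.22, -0.49], [-0.61, 0.57, 0.24, -0.48, -0.14], [-0.39, -0.67, -0.09, -0.46, 0.42], [0.66, -0.01, 0.23, -0.70, -0.14]] @ diag([3.408775520921567, 2.080842782663854, 1.0451211037008146, 0.007419598070131047, 0.0030967669140004378]) @ [[0.35,0.23,-0.2,0.84,-0.29], [0.14,-0.05,-0.26,0.21,0.93], [0.90,0.07,0.30,-0.31,0.03], [-0.07,-0.56,0.72,0.38,0.10], [-0.22,0.79,0.53,0.07,0.2]]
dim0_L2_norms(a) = [1.55, 0.78, 0.92, 2.91, 2.17]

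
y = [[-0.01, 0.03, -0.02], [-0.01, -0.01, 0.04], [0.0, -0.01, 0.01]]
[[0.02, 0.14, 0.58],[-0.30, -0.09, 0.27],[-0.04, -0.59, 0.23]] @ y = [[-0.0, -0.01, 0.01], [0.00, -0.01, 0.01], [0.01, 0.00, -0.02]]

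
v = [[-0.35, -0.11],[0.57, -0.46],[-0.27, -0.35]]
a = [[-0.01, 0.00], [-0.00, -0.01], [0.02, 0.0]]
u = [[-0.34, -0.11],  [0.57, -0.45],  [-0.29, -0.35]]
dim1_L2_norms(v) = [0.37, 0.73, 0.44]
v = a + u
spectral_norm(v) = 0.77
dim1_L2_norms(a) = [0.01, 0.01, 0.02]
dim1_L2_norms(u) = [0.36, 0.73, 0.45]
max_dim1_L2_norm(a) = 0.02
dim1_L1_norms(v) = [0.46, 1.03, 0.62]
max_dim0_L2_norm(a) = 0.02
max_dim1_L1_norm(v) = 1.03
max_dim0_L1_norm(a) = 0.03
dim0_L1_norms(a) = [0.03, 0.01]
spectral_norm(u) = 0.76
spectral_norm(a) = 0.02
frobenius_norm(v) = 0.93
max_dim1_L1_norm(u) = 1.02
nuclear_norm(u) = 1.29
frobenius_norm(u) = 0.93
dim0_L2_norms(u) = [0.72, 0.58]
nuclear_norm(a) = 0.03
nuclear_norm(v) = 1.29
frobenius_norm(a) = 0.02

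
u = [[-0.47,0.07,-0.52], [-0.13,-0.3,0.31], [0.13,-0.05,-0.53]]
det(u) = -0.11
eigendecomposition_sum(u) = [[-0.22+0.13j, (0.1-0.04j), -0.18-0.54j], [(-0.04-0.15j), 0.01+0.06j, 0.34-0.01j], [(0.07+0.11j), (-0.02-0.05j), -0.26+0.09j]] + [[-0.22-0.13j, 0.10+0.04j, (-0.18+0.54j)],[-0.04+0.15j, 0.01-0.06j, 0.34+0.01j],[0.07-0.11j, -0.02+0.05j, -0.26-0.09j]] + [[-0.02-0.00j, (-0.13+0j), -0.16-0.00j],[(-0.06-0j), (-0.31+0j), (-0.36-0j)],[-0.00-0.00j, (-0.01+0j), (-0.01-0j)]]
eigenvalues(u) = [(-0.48+0.29j), (-0.48-0.29j), (-0.35+0j)]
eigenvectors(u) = [[-0.80+0.00j, -0.80-0.00j, 0.39+0.00j],  [(0.14-0.45j), (0.14+0.45j), 0.92+0.00j],  [(0.01+0.38j), 0.01-0.38j, (0.03+0j)]]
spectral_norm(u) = 0.84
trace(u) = -1.30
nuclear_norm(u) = 1.58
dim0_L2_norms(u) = [0.5, 0.31, 0.8]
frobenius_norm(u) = 1.00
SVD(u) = [[-0.76,  -0.64,  -0.12], [0.36,  -0.56,  0.74], [-0.54,  0.52,  0.66]] @ diag([0.8398877536845788, 0.4680346156928818, 0.27391998781375604]) @ [[0.28, -0.16, 0.95], [0.95, 0.21, -0.25], [0.16, -0.97, -0.21]]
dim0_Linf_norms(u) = [0.47, 0.3, 0.53]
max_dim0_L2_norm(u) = 0.8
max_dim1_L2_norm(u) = 0.7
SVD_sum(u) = [[-0.18, 0.1, -0.60], [0.09, -0.05, 0.29], [-0.13, 0.07, -0.43]] + [[-0.28, -0.06, 0.07],[-0.25, -0.05, 0.07],[0.23, 0.05, -0.06]] + [[-0.0, 0.03, 0.01], [0.03, -0.20, -0.04], [0.03, -0.17, -0.04]]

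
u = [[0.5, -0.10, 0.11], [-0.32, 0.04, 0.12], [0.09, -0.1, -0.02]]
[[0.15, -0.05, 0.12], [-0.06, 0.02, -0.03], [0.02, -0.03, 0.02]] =u @ [[0.26,-0.04,0.17], [-0.04,0.28,-0.05], [0.17,-0.05,0.25]]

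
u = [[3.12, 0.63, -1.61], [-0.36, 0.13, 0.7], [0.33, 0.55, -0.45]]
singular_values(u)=[3.67, 0.51, 0.51]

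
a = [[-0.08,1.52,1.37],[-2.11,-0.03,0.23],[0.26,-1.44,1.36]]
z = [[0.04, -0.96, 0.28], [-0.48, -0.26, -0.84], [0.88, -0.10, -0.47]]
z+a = [[-0.04, 0.56, 1.65],[-2.59, -0.29, -0.61],[1.14, -1.54, 0.89]]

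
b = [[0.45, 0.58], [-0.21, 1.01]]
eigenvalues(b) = [(0.73+0.21j), (0.73-0.21j)]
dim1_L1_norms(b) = [1.03, 1.22]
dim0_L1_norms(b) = [0.66, 1.59]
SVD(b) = [[0.51,0.86],[0.86,-0.51]] @ diag([1.1656115439953296, 0.4944185762133366]) @ [[0.04, 1.00], [1.00, -0.04]]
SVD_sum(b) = [[0.03, 0.6], [0.04, 1.0]] + [[0.42, -0.02], [-0.25, 0.01]]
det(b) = 0.58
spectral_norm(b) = 1.17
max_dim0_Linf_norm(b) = 1.01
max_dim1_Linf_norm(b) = 1.01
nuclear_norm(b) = 1.66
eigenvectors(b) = [[0.86+0.00j, 0.86-0.00j], [(0.41+0.31j), (0.41-0.31j)]]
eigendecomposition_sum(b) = [[0.22+0.59j, (0.29-1.02j)],[(-0.11+0.37j), (0.51-0.39j)]] + [[0.22-0.59j, 0.29+1.02j], [(-0.11-0.37j), 0.50+0.39j]]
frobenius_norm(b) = 1.27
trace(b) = 1.46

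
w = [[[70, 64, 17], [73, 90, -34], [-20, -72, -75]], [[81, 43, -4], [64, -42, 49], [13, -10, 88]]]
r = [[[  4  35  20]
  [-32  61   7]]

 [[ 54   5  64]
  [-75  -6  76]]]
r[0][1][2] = 7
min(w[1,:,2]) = -4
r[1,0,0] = 54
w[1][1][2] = 49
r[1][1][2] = 76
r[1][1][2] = 76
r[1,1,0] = -75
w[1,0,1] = 43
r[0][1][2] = 7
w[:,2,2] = [-75, 88]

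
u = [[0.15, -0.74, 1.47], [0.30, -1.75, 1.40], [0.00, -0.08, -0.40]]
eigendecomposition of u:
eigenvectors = [[-0.35, 0.99, -0.78], [-0.93, 0.15, 0.37], [-0.07, -0.03, 0.51]]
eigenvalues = [-1.54, -0.0, -0.46]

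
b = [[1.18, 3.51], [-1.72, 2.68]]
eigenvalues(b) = [(1.93+2.34j), (1.93-2.34j)]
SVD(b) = [[0.79, 0.62], [0.62, -0.79]] @ diag([4.417796884632187, 2.0823954202154162]) @ [[-0.03, 1.00], [1.00, 0.03]]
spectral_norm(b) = 4.42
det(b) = 9.20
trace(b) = 3.86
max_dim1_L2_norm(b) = 3.7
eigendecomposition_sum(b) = [[0.59+1.48j, (1.75-1.45j)], [(-0.86+0.71j), (1.34+0.86j)]] + [[0.59-1.48j,(1.75+1.45j)], [-0.86-0.71j,1.34-0.86j]]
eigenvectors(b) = [[(0.82+0j), 0.82-0.00j],[(0.18+0.55j), (0.18-0.55j)]]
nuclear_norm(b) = 6.50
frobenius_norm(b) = 4.88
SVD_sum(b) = [[-0.11, 3.47], [-0.08, 2.73]] + [[1.29,0.04],  [-1.64,-0.05]]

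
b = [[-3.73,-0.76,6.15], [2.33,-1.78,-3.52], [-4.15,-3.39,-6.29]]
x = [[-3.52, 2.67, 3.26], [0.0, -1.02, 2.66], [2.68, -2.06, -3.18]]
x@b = [[5.82, -13.13, -51.55], [-13.42, -7.2, -13.14], [-1.6, 12.41, 43.74]]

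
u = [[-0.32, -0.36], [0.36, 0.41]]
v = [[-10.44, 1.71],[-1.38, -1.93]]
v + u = [[-10.76, 1.35], [-1.02, -1.52]]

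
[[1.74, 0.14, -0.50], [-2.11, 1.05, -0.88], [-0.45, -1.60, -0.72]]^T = [[1.74,  -2.11,  -0.45], [0.14,  1.05,  -1.60], [-0.5,  -0.88,  -0.72]]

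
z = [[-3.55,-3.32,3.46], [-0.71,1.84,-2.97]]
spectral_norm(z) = 6.49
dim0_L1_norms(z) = [4.26, 5.16, 6.43]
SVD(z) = [[-0.90, 0.43], [0.43, 0.9]] @ diag([6.490789899876115, 2.4853061130706227]) @ [[0.45, 0.58, -0.68], [-0.87, 0.1, -0.49]]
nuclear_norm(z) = 8.98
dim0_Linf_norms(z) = [3.55, 3.32, 3.46]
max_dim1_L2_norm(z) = 5.97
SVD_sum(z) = [[-2.63,-3.43,3.98], [1.24,1.61,-1.87]] + [[-0.92, 0.11, -0.52], [-1.95, 0.23, -1.10]]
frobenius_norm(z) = 6.95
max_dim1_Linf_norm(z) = 3.55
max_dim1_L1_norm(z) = 10.33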